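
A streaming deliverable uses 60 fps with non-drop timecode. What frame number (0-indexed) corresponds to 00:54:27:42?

196062

Total seconds to the label: (0 × 3600 + 54 × 60 + 27) = 3267.
Frame index = 3267 × 60 + 42 = 196062.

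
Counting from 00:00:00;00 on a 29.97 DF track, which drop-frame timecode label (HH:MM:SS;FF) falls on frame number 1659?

Each 10-minute DF block holds 10 × 60 × 30 − 9 × 2 = 17982 frames. 1659 ÷ 17982 → 0 full blocks, remainder 1659.
Within the partial block the first minute is 1800 frames and each further minute 1798, so 0 further minute boundaries passed. Total skipped labels = 18 × 0 + 2 × 0 = 0.
Non-drop label index = 1659 + 0 = 1659; at 30 labels/s that is 00:00:55:09, i.e. DF 00:00:55;09.

00:00:55;09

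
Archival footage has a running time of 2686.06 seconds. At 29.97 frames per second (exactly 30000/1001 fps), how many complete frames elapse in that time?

Frames = 2686.06 × 30000/1001 = 6198600/77 ≈ 80501.2987.
Complete frames: 80501.

80501 frames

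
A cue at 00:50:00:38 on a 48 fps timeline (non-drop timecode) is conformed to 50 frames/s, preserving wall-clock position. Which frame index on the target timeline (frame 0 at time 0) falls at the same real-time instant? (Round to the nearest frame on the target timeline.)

Source frame index: (0×3600 + 50×60 + 0) × 48 + 38 = 144038.
Real time: 144038 / (48) = 72019/24 s.
Target frame: (72019/24) × (50) = 1800475/12 ≈ 150039.583 → 150040.

frame 150040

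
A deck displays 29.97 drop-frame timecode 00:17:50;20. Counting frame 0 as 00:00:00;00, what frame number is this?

As if non-drop at 30 labels/s: (0 × 3600 + 17 × 60 + 50) × 30 + 20 = 32120.
Minute boundaries passed: 17; those not divisible by 10: 17 − 1 = 16; dropped labels = 2 × 16 = 32.
Actual frame index = 32120 − 32 = 32088.

32088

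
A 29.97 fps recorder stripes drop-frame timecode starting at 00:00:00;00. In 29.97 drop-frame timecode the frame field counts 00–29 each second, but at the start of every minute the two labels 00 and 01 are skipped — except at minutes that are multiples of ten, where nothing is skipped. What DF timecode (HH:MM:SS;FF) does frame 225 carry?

00:00:07;15

Ten DF minutes hold 17982 frames, so frame 225 lies in block 0 (frames 0–17981) with 225 frames into that block.
The block's first minute is 1800 frames and the rest 1798 each; 225 frames reaches minute 0, so 0 × 18 + 0 × 2 = 0 labels have been skipped so far.
Adding those back, label number 225 + 0 = 225 at 30 labels/s is 7 s + 15 f = 0 h 0 min 7 s frame 15, i.e. 00:00:07;15.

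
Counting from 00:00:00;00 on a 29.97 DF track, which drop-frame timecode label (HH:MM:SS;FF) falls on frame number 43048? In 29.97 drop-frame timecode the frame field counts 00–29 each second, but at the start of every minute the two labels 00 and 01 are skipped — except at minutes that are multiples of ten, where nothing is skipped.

Each 10-minute DF block holds 10 × 60 × 30 − 9 × 2 = 17982 frames. 43048 ÷ 17982 → 2 full blocks, remainder 7084.
Within the partial block the first minute is 1800 frames and each further minute 1798, so 3 further minute boundaries passed. Total skipped labels = 18 × 2 + 2 × 3 = 42.
Non-drop label index = 43048 + 42 = 43090; at 30 labels/s that is 00:23:56:10, i.e. DF 00:23:56;10.

00:23:56;10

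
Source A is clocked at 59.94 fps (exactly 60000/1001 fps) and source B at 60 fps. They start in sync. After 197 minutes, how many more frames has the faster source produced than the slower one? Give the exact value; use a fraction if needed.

709200/1001 frames

197 min = 11820 s.
A emits 60000/1001 × 11820 = 709200000/1001 frames; B emits 60 × 11820 = 709200.
Difference = 709200/1001 frames (≈ 708.4915); B is ahead of A.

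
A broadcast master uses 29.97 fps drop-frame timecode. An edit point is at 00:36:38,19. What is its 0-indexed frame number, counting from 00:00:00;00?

65893

As if non-drop at 30 labels/s: (0 × 3600 + 36 × 60 + 38) × 30 + 19 = 65959.
Minute boundaries passed: 36; those not divisible by 10: 36 − 3 = 33; dropped labels = 2 × 33 = 66.
Actual frame index = 65959 − 66 = 65893.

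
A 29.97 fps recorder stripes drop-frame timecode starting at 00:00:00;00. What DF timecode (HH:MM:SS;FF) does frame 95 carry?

Each 10-minute DF block holds 10 × 60 × 30 − 9 × 2 = 17982 frames. 95 ÷ 17982 → 0 full blocks, remainder 95.
Within the partial block the first minute is 1800 frames and each further minute 1798, so 0 further minute boundaries passed. Total skipped labels = 18 × 0 + 2 × 0 = 0.
Non-drop label index = 95 + 0 = 95; at 30 labels/s that is 00:00:03:05, i.e. DF 00:00:03;05.

00:00:03;05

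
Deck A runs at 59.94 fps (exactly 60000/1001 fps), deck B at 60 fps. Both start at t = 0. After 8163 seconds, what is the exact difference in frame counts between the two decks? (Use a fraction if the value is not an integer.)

489780/1001 frames

A emits 60000/1001 × 8163 = 489780000/1001 frames; B emits 60 × 8163 = 489780.
Difference = 489780/1001 frames (≈ 489.2907); B is ahead of A.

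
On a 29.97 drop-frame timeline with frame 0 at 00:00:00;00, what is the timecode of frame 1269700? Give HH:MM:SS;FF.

Each 10-minute DF block holds 10 × 60 × 30 − 9 × 2 = 17982 frames. 1269700 ÷ 17982 → 70 full blocks, remainder 10960.
Within the partial block the first minute is 1800 frames and each further minute 1798, so 6 further minute boundaries passed. Total skipped labels = 18 × 70 + 2 × 6 = 1272.
Non-drop label index = 1269700 + 1272 = 1270972; at 30 labels/s that is 11:46:05:22, i.e. DF 11:46:05;22.

11:46:05;22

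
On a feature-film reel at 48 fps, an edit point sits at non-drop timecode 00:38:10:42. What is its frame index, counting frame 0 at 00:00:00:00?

Total seconds to the label: (0 × 3600 + 38 × 60 + 10) = 2290.
Frame index = 2290 × 48 + 42 = 109962.

109962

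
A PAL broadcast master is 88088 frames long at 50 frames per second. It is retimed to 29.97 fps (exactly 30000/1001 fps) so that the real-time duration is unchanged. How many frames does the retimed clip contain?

52800 frames

Target frames = source frames × (target rate / source rate) = 88088 × (30000/1001)/(50) = 88088 × 600/1001 = 52800.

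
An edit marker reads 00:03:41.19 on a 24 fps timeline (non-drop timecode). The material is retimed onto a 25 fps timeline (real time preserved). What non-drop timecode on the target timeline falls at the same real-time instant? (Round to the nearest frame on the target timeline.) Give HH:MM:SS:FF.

00:03:41:20

Source frame index: (0×3600 + 3×60 + 41) × 24 + 19 = 5323.
Real time: 5323 / (24) = 5323/24 s.
Target frame: (5323/24) × (25) = 133075/24 ≈ 5544.792 → 5545.
At 25 labels/s: frame 5545 → 00:03:41:20.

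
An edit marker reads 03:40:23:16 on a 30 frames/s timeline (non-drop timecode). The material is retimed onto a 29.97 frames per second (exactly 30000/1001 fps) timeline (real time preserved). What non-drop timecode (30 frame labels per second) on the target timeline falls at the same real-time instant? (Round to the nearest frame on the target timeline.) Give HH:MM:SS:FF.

Source frame index: (3×3600 + 40×60 + 23) × 30 + 16 = 396706.
Real time: 396706 / (30) = 198353/15 s.
Target frame: (198353/15) × (30000/1001) = 396706000/1001 ≈ 396309.690 → 396310.
At 30 labels/s: frame 396310 → 03:40:10:10.

03:40:10:10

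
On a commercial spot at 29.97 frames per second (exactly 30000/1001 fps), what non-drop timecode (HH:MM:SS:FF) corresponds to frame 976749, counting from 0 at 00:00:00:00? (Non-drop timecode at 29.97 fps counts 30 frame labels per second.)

09:02:38:09

976749 ÷ 30 = 32558 full seconds, remainder 9 frames.
32558 s = 9 h 2 min 38 s.
Timecode: 09:02:38:09.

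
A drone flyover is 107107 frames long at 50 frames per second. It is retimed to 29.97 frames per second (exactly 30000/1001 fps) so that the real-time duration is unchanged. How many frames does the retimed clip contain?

64200 frames

Target frames = source frames × (target rate / source rate) = 107107 × (30000/1001)/(50) = 107107 × 600/1001 = 64200.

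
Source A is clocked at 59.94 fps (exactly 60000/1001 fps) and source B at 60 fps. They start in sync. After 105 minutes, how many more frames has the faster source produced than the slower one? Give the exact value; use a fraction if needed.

54000/143 frames

105 min = 6300 s.
A emits 60000/1001 × 6300 = 54000000/143 frames; B emits 60 × 6300 = 378000.
Difference = 54000/143 frames (≈ 377.6224); B is ahead of A.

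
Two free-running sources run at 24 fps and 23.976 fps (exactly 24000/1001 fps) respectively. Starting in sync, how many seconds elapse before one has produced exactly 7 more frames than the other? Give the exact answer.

The gap grows by |24000/1001 − 24| = 24/1001 frames per second.
Time for a 7-frame gap: 7 ÷ (24/1001) = 7007/24 s.

7007/24 seconds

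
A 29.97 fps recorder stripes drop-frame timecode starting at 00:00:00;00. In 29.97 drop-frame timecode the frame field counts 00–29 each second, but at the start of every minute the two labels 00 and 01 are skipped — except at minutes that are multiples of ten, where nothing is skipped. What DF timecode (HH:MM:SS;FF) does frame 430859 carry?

Each 10-minute DF block holds 10 × 60 × 30 − 9 × 2 = 17982 frames. 430859 ÷ 17982 → 23 full blocks, remainder 17273.
Within the partial block the first minute is 1800 frames and each further minute 1798, so 9 further minute boundaries passed. Total skipped labels = 18 × 23 + 2 × 9 = 432.
Non-drop label index = 430859 + 432 = 431291; at 30 labels/s that is 03:59:36:11, i.e. DF 03:59:36;11.

03:59:36;11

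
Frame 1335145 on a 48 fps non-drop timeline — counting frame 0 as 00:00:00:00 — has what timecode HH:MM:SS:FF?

07:43:35:25

1335145 ÷ 48 = 27815 full seconds, remainder 25 frames.
27815 s = 7 h 43 min 35 s.
Timecode: 07:43:35:25.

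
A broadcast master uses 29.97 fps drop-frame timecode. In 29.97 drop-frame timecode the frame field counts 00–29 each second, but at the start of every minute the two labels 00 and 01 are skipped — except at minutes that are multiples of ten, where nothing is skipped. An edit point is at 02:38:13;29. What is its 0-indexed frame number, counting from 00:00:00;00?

Complete 10-minute blocks: 15, each 17982 frames → 269730.
Remaining 8 whole minutes in the current block: 1800 + 7 × 1798 = 14386 frames.
Within the current minute: 13 × 30 + 29 − 2 = 417 (labels ;00/;01 skipped at this minute). Total = 269730 + 14386 + 417 = 284533.

284533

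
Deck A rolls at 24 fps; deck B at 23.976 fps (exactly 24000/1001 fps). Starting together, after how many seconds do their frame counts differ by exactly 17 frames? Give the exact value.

17017/24 seconds

The gap grows by |24000/1001 − 24| = 24/1001 frames per second.
Time for a 17-frame gap: 17 ÷ (24/1001) = 17017/24 s.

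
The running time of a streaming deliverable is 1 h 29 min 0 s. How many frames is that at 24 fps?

128160 frames

1 h 29 min 0 s = 5340 s.
Frames = 5340 × 24 = 128160.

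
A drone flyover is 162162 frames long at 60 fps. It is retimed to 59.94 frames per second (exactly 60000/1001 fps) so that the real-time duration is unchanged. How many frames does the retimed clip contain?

162000 frames

Target frames = source frames × (target rate / source rate) = 162162 × (60000/1001)/(60) = 162162 × 1000/1001 = 162000.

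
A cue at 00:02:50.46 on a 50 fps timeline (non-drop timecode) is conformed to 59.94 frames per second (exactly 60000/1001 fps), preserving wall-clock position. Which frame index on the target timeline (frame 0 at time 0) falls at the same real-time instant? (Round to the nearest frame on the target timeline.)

frame 10245

Source frame index: (0×3600 + 2×60 + 50) × 50 + 46 = 8546.
Real time: 8546 / (50) = 4273/25 s.
Target frame: (4273/25) × (60000/1001) = 10255200/1001 ≈ 10244.955 → 10245.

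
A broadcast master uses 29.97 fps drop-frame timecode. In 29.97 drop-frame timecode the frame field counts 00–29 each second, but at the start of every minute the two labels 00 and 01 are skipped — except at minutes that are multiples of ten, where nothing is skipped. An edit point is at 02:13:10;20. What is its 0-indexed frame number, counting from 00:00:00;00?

As if non-drop at 30 labels/s: (2 × 3600 + 13 × 60 + 10) × 30 + 20 = 239720.
Minute boundaries passed: 133; those not divisible by 10: 133 − 13 = 120; dropped labels = 2 × 120 = 240.
Actual frame index = 239720 − 240 = 239480.

239480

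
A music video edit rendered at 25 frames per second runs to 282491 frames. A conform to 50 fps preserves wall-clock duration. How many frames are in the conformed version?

Frames at target rate = 282491 × (50) / (25) = 564982.

564982 frames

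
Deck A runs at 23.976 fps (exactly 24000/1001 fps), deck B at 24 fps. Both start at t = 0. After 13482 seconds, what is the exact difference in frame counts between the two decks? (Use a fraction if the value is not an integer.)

46224/143 frames

A emits 24000/1001 × 13482 = 46224000/143 frames; B emits 24 × 13482 = 323568.
Difference = 46224/143 frames (≈ 323.2448); B is ahead of A.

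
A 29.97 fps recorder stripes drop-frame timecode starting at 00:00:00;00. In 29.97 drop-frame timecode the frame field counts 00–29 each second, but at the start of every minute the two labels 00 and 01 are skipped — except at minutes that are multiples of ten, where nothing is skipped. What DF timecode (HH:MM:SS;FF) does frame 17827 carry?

Each 10-minute DF block holds 10 × 60 × 30 − 9 × 2 = 17982 frames. 17827 ÷ 17982 → 0 full blocks, remainder 17827.
Within the partial block the first minute is 1800 frames and each further minute 1798, so 9 further minute boundaries passed. Total skipped labels = 18 × 0 + 2 × 9 = 18.
Non-drop label index = 17827 + 18 = 17845; at 30 labels/s that is 00:09:54:25, i.e. DF 00:09:54;25.

00:09:54;25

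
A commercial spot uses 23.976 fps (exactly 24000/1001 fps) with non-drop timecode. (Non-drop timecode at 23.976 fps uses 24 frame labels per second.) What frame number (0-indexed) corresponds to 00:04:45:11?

6851

Total seconds to the label: (0 × 3600 + 4 × 60 + 45) = 285.
Frame index = 285 × 24 + 11 = 6851.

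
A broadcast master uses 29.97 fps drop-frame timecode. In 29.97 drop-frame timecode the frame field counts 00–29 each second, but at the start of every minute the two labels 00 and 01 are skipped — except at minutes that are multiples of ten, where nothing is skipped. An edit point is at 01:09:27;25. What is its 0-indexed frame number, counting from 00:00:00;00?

124909

Complete 10-minute blocks: 6, each 17982 frames → 107892.
Remaining 9 whole minutes in the current block: 1800 + 8 × 1798 = 16184 frames.
Within the current minute: 27 × 30 + 25 − 2 = 833 (labels ;00/;01 skipped at this minute). Total = 107892 + 16184 + 833 = 124909.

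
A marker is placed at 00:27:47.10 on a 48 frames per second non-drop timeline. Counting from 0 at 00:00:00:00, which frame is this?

Total seconds to the label: (0 × 3600 + 27 × 60 + 47) = 1667.
Frame index = 1667 × 48 + 10 = 80026.

80026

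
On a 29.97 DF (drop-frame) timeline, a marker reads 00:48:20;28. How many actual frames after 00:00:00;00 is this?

Complete 10-minute blocks: 4, each 17982 frames → 71928.
Remaining 8 whole minutes in the current block: 1800 + 7 × 1798 = 14386 frames.
Within the current minute: 20 × 30 + 28 − 2 = 626 (labels ;00/;01 skipped at this minute). Total = 71928 + 14386 + 626 = 86940.

86940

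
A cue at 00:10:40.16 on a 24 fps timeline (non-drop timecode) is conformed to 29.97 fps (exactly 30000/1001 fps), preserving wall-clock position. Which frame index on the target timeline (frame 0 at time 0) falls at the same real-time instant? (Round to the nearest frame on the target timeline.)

frame 19201

Source frame index: (0×3600 + 10×60 + 40) × 24 + 16 = 15376.
Real time: 15376 / (24) = 1922/3 s.
Target frame: (1922/3) × (30000/1001) = 19220000/1001 ≈ 19200.799 → 19201.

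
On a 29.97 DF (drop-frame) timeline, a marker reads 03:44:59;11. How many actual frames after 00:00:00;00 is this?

404577

Complete 10-minute blocks: 22, each 17982 frames → 395604.
Remaining 4 whole minutes in the current block: 1800 + 3 × 1798 = 7194 frames.
Within the current minute: 59 × 30 + 11 − 2 = 1779 (labels ;00/;01 skipped at this minute). Total = 395604 + 7194 + 1779 = 404577.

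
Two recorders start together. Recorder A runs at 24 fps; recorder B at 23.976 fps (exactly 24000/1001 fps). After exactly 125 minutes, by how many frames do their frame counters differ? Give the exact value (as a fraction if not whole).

180000/1001 frames

125 min = 7500 s.
A emits 24 × 7500 = 180000 frames; B emits 24000/1001 × 7500 = 180000000/1001.
Difference = 180000/1001 frames (≈ 179.8202); B is behind A.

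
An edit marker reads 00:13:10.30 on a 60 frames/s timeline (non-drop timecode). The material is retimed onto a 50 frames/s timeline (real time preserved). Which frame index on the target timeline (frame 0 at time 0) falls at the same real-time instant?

Source frame index: (0×3600 + 13×60 + 10) × 60 + 30 = 47430.
Real time: 47430 / (60) = 1581/2 s.
Target frame: (1581/2) × (50) = 39525.

frame 39525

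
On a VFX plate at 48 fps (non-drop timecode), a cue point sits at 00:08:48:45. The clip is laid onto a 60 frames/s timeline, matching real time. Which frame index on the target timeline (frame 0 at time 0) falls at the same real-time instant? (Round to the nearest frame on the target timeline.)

frame 31736

Source frame index: (0×3600 + 8×60 + 48) × 48 + 45 = 25389.
Real time: 25389 / (48) = 8463/16 s.
Target frame: (8463/16) × (60) = 126945/4 ≈ 31736.250 → 31736.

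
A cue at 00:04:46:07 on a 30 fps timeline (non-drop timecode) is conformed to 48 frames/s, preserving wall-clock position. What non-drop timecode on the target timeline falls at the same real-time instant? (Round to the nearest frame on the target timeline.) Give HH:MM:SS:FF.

00:04:46:11

Source frame index: (0×3600 + 4×60 + 46) × 30 + 7 = 8587.
Real time: 8587 / (30) = 8587/30 s.
Target frame: (8587/30) × (48) = 68696/5 ≈ 13739.200 → 13739.
At 48 labels/s: frame 13739 → 00:04:46:11.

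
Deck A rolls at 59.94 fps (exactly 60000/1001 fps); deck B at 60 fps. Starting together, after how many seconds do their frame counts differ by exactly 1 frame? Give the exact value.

1001/60 seconds

The gap grows by |60 − 60000/1001| = 60/1001 frames per second.
Time for a 1-frame gap: 1 ÷ (60/1001) = 1001/60 s.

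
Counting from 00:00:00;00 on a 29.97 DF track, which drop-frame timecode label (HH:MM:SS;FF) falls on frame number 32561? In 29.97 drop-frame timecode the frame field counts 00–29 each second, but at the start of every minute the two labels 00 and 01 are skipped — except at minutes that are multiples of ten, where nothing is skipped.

Each 10-minute DF block holds 10 × 60 × 30 − 9 × 2 = 17982 frames. 32561 ÷ 17982 → 1 full block, remainder 14579.
Within the partial block the first minute is 1800 frames and each further minute 1798, so 8 further minute boundaries passed. Total skipped labels = 18 × 1 + 2 × 8 = 34.
Non-drop label index = 32561 + 34 = 32595; at 30 labels/s that is 00:18:06:15, i.e. DF 00:18:06;15.

00:18:06;15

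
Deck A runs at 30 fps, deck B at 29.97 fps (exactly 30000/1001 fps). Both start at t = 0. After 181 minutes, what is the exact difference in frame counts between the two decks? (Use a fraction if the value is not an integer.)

181 min = 10860 s.
A emits 30 × 10860 = 325800 frames; B emits 30000/1001 × 10860 = 325800000/1001.
Difference = 325800/1001 frames (≈ 325.4745); B is behind A.

325800/1001 frames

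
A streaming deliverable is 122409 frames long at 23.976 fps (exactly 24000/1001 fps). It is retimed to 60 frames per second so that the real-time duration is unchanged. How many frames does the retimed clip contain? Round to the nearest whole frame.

Frames at target rate = 122409 × (60) / (24000/1001) = 122531409/400 ≈ 306328.523.
Nearest whole frame: 306329.

306329 frames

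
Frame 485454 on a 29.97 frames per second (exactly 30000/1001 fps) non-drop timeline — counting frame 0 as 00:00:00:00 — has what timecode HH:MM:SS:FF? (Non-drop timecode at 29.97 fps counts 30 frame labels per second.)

04:29:41:24

485454 ÷ 30 = 16181 full seconds, remainder 24 frames.
16181 s = 4 h 29 min 41 s.
Timecode: 04:29:41:24.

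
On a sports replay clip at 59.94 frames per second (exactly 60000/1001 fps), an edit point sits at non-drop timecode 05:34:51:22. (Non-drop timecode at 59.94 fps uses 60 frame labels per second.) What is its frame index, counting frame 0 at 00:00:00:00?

Total seconds to the label: (5 × 3600 + 34 × 60 + 51) = 20091.
Frame index = 20091 × 60 + 22 = 1205482.

frame 1205482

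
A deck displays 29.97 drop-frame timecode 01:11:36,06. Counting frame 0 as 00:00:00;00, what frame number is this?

As if non-drop at 30 labels/s: (1 × 3600 + 11 × 60 + 36) × 30 + 6 = 128886.
Minute boundaries passed: 71; those not divisible by 10: 71 − 7 = 64; dropped labels = 2 × 64 = 128.
Actual frame index = 128886 − 128 = 128758.

128758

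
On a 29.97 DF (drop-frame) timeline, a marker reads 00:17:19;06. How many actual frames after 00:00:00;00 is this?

Complete 10-minute blocks: 1, each 17982 frames → 17982.
Remaining 7 whole minutes in the current block: 1800 + 6 × 1798 = 12588 frames.
Within the current minute: 19 × 30 + 6 − 2 = 574 (labels ;00/;01 skipped at this minute). Total = 17982 + 12588 + 574 = 31144.

31144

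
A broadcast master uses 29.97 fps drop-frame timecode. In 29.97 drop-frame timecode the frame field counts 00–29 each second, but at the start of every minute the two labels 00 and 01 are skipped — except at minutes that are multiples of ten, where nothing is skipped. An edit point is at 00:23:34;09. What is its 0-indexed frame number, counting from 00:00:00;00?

Complete 10-minute blocks: 2, each 17982 frames → 35964.
Remaining 3 whole minutes in the current block: 1800 + 2 × 1798 = 5396 frames.
Within the current minute: 34 × 30 + 9 − 2 = 1027 (labels ;00/;01 skipped at this minute). Total = 35964 + 5396 + 1027 = 42387.

42387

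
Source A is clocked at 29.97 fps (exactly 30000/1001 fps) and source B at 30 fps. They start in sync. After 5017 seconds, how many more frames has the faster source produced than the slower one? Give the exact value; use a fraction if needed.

150510/1001 frames

A emits 30000/1001 × 5017 = 150510000/1001 frames; B emits 30 × 5017 = 150510.
Difference = 150510/1001 frames (≈ 150.3596); B is ahead of A.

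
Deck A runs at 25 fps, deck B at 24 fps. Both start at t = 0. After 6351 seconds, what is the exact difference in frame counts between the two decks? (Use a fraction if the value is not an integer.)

6351 frames

A emits 25 × 6351 = 158775 frames; B emits 24 × 6351 = 152424.
Difference = 6351 frames; B is behind A.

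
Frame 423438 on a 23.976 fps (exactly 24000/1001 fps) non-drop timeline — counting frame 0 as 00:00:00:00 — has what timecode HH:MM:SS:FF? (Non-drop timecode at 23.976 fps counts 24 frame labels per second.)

04:54:03:06

423438 ÷ 24 = 17643 full seconds, remainder 6 frames.
17643 s = 4 h 54 min 3 s.
Timecode: 04:54:03:06.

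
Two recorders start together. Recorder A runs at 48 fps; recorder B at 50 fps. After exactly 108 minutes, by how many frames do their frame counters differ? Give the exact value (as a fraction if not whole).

12960 frames

108 min = 6480 s.
A emits 48 × 6480 = 311040 frames; B emits 50 × 6480 = 324000.
Difference = 12960 frames; B is ahead of A.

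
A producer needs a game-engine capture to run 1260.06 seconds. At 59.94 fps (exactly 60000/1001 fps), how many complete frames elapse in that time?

75528 frames

Frames = 1260.06 × 60000/1001 = 75603600/1001 ≈ 75528.0719.
Complete frames: 75528.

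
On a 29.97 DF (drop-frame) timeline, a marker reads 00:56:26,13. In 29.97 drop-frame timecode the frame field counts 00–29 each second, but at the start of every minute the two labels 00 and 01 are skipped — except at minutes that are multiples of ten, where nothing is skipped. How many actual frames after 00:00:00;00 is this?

Complete 10-minute blocks: 5, each 17982 frames → 89910.
Remaining 6 whole minutes in the current block: 1800 + 5 × 1798 = 10790 frames.
Within the current minute: 26 × 30 + 13 − 2 = 791 (labels ;00/;01 skipped at this minute). Total = 89910 + 10790 + 791 = 101491.

101491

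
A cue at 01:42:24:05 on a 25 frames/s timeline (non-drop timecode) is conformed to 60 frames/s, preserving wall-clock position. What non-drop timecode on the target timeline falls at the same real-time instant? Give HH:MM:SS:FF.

Source frame index: (1×3600 + 42×60 + 24) × 25 + 5 = 153605.
Real time: 153605 / (25) = 30721/5 s.
Target frame: (30721/5) × (60) = 368652.
At 60 labels/s: frame 368652 → 01:42:24:12.

01:42:24:12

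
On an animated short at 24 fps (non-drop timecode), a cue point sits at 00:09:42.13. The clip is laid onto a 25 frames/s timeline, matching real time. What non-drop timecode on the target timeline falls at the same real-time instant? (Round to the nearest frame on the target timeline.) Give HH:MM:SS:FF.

Source frame index: (0×3600 + 9×60 + 42) × 24 + 13 = 13981.
Real time: 13981 / (24) = 13981/24 s.
Target frame: (13981/24) × (25) = 349525/24 ≈ 14563.542 → 14564.
At 25 labels/s: frame 14564 → 00:09:42:14.

00:09:42:14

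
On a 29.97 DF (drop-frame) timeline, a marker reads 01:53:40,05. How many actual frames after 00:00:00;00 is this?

204401

Complete 10-minute blocks: 11, each 17982 frames → 197802.
Remaining 3 whole minutes in the current block: 1800 + 2 × 1798 = 5396 frames.
Within the current minute: 40 × 30 + 5 − 2 = 1203 (labels ;00/;01 skipped at this minute). Total = 197802 + 5396 + 1203 = 204401.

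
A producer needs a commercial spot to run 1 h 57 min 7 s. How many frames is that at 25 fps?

1 h 57 min 7 s = 7027 s.
Frames = 7027 × 25 = 175675.

175675 frames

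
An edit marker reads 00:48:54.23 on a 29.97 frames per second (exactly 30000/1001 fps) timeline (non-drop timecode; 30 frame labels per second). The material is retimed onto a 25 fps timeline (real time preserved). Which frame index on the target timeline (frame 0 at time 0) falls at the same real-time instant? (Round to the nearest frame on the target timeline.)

Source frame index: (0×3600 + 48×60 + 54) × 30 + 23 = 88043.
Real time: 88043 / (30000/1001) = 88131043/30000 s.
Target frame: (88131043/30000) × (25) = 88131043/1200 ≈ 73442.536 → 73443.

frame 73443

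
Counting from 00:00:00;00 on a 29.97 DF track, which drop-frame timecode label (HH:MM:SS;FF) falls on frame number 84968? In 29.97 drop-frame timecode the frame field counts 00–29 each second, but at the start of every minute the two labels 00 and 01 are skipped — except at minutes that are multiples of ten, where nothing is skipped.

00:47:15;04

Each 10-minute DF block holds 10 × 60 × 30 − 9 × 2 = 17982 frames. 84968 ÷ 17982 → 4 full blocks, remainder 13040.
Within the partial block the first minute is 1800 frames and each further minute 1798, so 7 further minute boundaries passed. Total skipped labels = 18 × 4 + 2 × 7 = 86.
Non-drop label index = 84968 + 86 = 85054; at 30 labels/s that is 00:47:15:04, i.e. DF 00:47:15;04.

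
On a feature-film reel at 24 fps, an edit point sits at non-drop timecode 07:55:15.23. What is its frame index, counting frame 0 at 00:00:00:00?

Total seconds to the label: (7 × 3600 + 55 × 60 + 15) = 28515.
Frame index = 28515 × 24 + 23 = 684383.

frame 684383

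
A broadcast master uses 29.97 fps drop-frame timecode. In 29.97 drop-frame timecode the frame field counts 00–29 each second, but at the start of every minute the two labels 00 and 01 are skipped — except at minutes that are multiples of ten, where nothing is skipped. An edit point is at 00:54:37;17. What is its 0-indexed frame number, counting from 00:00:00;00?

Complete 10-minute blocks: 5, each 17982 frames → 89910.
Remaining 4 whole minutes in the current block: 1800 + 3 × 1798 = 7194 frames.
Within the current minute: 37 × 30 + 17 − 2 = 1125 (labels ;00/;01 skipped at this minute). Total = 89910 + 7194 + 1125 = 98229.

98229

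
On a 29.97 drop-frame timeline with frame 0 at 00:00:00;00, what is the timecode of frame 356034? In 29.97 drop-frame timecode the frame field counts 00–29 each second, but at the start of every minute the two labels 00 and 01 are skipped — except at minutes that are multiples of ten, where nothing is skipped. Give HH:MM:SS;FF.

03:17:59;20

Ten DF minutes hold 17982 frames, so frame 356034 lies in block 19 (frames 341658–359639) with 14376 frames into that block.
The block's first minute is 1800 frames and the rest 1798 each; 14376 frames reaches minute 7, so 19 × 18 + 7 × 2 = 356 labels have been skipped so far.
Adding those back, label number 356034 + 356 = 356390 at 30 labels/s is 11879 s + 20 f = 3 h 17 min 59 s frame 20, i.e. 03:17:59;20.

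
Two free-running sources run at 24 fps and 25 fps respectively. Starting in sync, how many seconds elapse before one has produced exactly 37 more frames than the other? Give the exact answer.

37 seconds

The gap grows by |25 − 24| = 1 frame per second.
Time for a 37-frame gap: 37 ÷ (1) = 37 s.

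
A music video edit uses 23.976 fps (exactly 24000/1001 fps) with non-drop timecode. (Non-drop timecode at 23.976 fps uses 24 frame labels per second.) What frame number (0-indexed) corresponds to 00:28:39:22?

frame 41278

Total seconds to the label: (0 × 3600 + 28 × 60 + 39) = 1719.
Frame index = 1719 × 24 + 22 = 41278.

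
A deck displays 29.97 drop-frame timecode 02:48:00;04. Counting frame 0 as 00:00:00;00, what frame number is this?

302100

Complete 10-minute blocks: 16, each 17982 frames → 287712.
Remaining 8 whole minutes in the current block: 1800 + 7 × 1798 = 14386 frames.
Within the current minute: 0 × 30 + 4 − 2 = 2 (labels ;00/;01 skipped at this minute). Total = 287712 + 14386 + 2 = 302100.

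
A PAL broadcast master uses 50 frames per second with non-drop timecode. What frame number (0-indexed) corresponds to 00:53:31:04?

frame 160554

Total seconds to the label: (0 × 3600 + 53 × 60 + 31) = 3211.
Frame index = 3211 × 50 + 4 = 160554.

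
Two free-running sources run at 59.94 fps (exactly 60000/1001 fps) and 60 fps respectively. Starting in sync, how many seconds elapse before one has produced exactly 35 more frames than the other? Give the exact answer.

The gap grows by |60 − 60000/1001| = 60/1001 frames per second.
Time for a 35-frame gap: 35 ÷ (60/1001) = 7007/12 s.

7007/12 seconds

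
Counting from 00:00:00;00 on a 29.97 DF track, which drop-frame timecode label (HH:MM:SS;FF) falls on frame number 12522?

00:06:57;24

Ten DF minutes hold 17982 frames, so frame 12522 lies in block 0 (frames 0–17981) with 12522 frames into that block.
The block's first minute is 1800 frames and the rest 1798 each; 12522 frames reaches minute 6, so 0 × 18 + 6 × 2 = 12 labels have been skipped so far.
Adding those back, label number 12522 + 12 = 12534 at 30 labels/s is 417 s + 24 f = 0 h 6 min 57 s frame 24, i.e. 00:06:57;24.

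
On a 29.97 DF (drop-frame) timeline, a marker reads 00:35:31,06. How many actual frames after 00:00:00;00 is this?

Complete 10-minute blocks: 3, each 17982 frames → 53946.
Remaining 5 whole minutes in the current block: 1800 + 4 × 1798 = 8992 frames.
Within the current minute: 31 × 30 + 6 − 2 = 934 (labels ;00/;01 skipped at this minute). Total = 53946 + 8992 + 934 = 63872.

63872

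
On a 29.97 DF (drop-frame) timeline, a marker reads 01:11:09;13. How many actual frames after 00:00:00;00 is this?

127955

As if non-drop at 30 labels/s: (1 × 3600 + 11 × 60 + 9) × 30 + 13 = 128083.
Minute boundaries passed: 71; those not divisible by 10: 71 − 7 = 64; dropped labels = 2 × 64 = 128.
Actual frame index = 128083 − 128 = 127955.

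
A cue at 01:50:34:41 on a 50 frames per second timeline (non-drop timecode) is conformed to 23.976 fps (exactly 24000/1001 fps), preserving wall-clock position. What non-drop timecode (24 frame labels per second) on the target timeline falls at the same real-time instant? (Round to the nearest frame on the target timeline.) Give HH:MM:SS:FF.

01:50:28:05

Source frame index: (1×3600 + 50×60 + 34) × 50 + 41 = 331741.
Real time: 331741 / (50) = 331741/50 s.
Target frame: (331741/50) × (24000/1001) = 159235680/1001 ≈ 159076.603 → 159077.
At 24 labels/s: frame 159077 → 01:50:28:05.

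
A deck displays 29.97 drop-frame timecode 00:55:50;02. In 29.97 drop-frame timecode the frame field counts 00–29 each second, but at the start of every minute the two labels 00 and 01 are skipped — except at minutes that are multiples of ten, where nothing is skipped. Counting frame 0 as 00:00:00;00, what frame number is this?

100402

As if non-drop at 30 labels/s: (0 × 3600 + 55 × 60 + 50) × 30 + 2 = 100502.
Minute boundaries passed: 55; those not divisible by 10: 55 − 5 = 50; dropped labels = 2 × 50 = 100.
Actual frame index = 100502 − 100 = 100402.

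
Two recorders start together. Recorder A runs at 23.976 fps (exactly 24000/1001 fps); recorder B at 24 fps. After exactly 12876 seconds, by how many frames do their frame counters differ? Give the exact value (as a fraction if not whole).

A emits 24000/1001 × 12876 = 309024000/1001 frames; B emits 24 × 12876 = 309024.
Difference = 309024/1001 frames (≈ 308.7153); B is ahead of A.

309024/1001 frames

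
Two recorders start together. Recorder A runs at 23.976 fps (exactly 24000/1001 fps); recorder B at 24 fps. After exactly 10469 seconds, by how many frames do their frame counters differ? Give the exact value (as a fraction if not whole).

251256/1001 frames

A emits 24000/1001 × 10469 = 251256000/1001 frames; B emits 24 × 10469 = 251256.
Difference = 251256/1001 frames (≈ 251.0050); B is ahead of A.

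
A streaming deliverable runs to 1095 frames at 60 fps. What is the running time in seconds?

Running time = 1095 / (60) = 18.25 s.

18.25 seconds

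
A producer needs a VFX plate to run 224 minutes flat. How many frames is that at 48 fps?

224 min = 13440 s.
Frames = 13440 × 48 = 645120.

645120 frames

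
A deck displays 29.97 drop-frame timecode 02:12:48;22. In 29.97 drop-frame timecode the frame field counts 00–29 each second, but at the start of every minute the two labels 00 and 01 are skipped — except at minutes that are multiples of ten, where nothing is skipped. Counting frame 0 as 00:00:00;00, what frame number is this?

Complete 10-minute blocks: 13, each 17982 frames → 233766.
Remaining 2 whole minutes in the current block: 1800 + 1 × 1798 = 3598 frames.
Within the current minute: 48 × 30 + 22 − 2 = 1460 (labels ;00/;01 skipped at this minute). Total = 233766 + 3598 + 1460 = 238824.

238824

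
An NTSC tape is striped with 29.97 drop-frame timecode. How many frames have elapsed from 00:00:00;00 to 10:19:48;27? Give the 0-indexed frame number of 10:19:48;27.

As if non-drop at 30 labels/s: (10 × 3600 + 19 × 60 + 48) × 30 + 27 = 1115667.
Minute boundaries passed: 619; those not divisible by 10: 619 − 61 = 558; dropped labels = 2 × 558 = 1116.
Actual frame index = 1115667 − 1116 = 1114551.

1114551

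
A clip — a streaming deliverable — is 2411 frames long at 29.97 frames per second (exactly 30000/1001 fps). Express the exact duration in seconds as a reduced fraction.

2413411/30000 seconds

Running time = 2411 ÷ (30000/1001) = 2411 × 1001/30000 = 2413411/30000 s.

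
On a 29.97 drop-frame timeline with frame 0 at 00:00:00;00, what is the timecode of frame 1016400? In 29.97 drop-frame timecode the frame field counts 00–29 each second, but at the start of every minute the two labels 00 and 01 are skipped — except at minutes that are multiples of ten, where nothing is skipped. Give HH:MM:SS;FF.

Each 10-minute DF block holds 10 × 60 × 30 − 9 × 2 = 17982 frames. 1016400 ÷ 17982 → 56 full blocks, remainder 9408.
Within the partial block the first minute is 1800 frames and each further minute 1798, so 5 further minute boundaries passed. Total skipped labels = 18 × 56 + 2 × 5 = 1018.
Non-drop label index = 1016400 + 1018 = 1017418; at 30 labels/s that is 09:25:13:28, i.e. DF 09:25:13;28.

09:25:13;28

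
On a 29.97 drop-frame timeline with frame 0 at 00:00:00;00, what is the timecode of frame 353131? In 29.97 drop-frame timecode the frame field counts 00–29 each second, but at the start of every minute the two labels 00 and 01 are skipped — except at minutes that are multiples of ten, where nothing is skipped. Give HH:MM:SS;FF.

Each 10-minute DF block holds 10 × 60 × 30 − 9 × 2 = 17982 frames. 353131 ÷ 17982 → 19 full blocks, remainder 11473.
Within the partial block the first minute is 1800 frames and each further minute 1798, so 6 further minute boundaries passed. Total skipped labels = 18 × 19 + 2 × 6 = 354.
Non-drop label index = 353131 + 354 = 353485; at 30 labels/s that is 03:16:22:25, i.e. DF 03:16:22;25.

03:16:22;25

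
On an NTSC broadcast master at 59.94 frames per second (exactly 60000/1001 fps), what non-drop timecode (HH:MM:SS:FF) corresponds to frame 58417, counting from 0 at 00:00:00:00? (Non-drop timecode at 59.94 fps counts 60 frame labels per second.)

00:16:13:37

58417 ÷ 60 = 973 full seconds, remainder 37 frames.
973 s = 0 h 16 min 13 s.
Timecode: 00:16:13:37.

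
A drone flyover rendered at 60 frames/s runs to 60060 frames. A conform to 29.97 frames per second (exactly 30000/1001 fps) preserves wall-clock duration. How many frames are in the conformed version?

Target frames = source frames × (target rate / source rate) = 60060 × (30000/1001)/(60) = 60060 × 500/1001 = 30000.

30000 frames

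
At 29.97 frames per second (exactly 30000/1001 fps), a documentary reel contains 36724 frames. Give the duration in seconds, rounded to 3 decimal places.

1225.357 seconds

Running time = 36724 × 1001/30000 = 9190181/7500 s ≈ 1225.357 s.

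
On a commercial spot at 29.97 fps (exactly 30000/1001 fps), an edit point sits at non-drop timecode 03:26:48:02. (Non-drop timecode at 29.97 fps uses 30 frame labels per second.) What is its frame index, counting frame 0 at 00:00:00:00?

Total seconds to the label: (3 × 3600 + 26 × 60 + 48) = 12408.
Frame index = 12408 × 30 + 2 = 372242.

frame 372242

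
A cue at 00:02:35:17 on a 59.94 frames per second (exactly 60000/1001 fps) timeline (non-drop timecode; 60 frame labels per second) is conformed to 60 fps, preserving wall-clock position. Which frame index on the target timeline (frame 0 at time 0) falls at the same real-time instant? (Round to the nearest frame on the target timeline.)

frame 9326

Source frame index: (0×3600 + 2×60 + 35) × 60 + 17 = 9317.
Real time: 9317 / (60000/1001) = 9326317/60000 s.
Target frame: (9326317/60000) × (60) = 9326317/1000 ≈ 9326.317 → 9326.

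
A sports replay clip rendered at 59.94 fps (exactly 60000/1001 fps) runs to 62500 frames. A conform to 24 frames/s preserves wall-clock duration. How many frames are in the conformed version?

Target frames = source frames × (target rate / source rate) = 62500 × (24)/(60000/1001) = 62500 × 1001/2500 = 25025.

25025 frames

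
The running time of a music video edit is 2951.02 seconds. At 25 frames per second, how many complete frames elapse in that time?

73775 frames

Frames = 2951.02 × 25 = 147551/2 ≈ 73775.5000.
Complete frames: 73775.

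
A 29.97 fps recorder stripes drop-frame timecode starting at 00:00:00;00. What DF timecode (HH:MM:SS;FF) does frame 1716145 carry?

15:54:22;03

Each 10-minute DF block holds 10 × 60 × 30 − 9 × 2 = 17982 frames. 1716145 ÷ 17982 → 95 full blocks, remainder 7855.
Within the partial block the first minute is 1800 frames and each further minute 1798, so 4 further minute boundaries passed. Total skipped labels = 18 × 95 + 2 × 4 = 1718.
Non-drop label index = 1716145 + 1718 = 1717863; at 30 labels/s that is 15:54:22:03, i.e. DF 15:54:22;03.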